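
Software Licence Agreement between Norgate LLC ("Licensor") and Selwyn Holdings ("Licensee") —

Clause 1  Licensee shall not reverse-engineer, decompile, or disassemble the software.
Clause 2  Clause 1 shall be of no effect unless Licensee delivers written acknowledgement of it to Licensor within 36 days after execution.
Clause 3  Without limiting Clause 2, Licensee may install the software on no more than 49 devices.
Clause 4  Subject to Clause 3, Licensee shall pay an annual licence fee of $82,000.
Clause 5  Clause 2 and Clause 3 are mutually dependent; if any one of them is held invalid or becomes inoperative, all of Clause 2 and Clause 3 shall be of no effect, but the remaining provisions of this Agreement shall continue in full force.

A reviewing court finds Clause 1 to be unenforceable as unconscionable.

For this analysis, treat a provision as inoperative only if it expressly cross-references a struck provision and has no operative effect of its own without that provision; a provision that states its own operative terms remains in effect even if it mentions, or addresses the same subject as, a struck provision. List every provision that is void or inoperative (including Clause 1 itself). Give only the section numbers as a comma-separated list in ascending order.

Clause 1 is struck. Clause 2 has no operative effect of its own apart from Clause 1 and is therefore inoperative. Although Clause 4 refers to Clause 3, its operative terms do not depend on Clause 3, so it remains in effect. Clause 5 declares Clause 2 and Clause 3 mutually dependent; since one of them has fallen, all of them are of no effect. That brings down Clause 3 as well. The remainder continues in force under Clause 5. Clause 4 and Clause 5 remain in effect.

1, 2, 3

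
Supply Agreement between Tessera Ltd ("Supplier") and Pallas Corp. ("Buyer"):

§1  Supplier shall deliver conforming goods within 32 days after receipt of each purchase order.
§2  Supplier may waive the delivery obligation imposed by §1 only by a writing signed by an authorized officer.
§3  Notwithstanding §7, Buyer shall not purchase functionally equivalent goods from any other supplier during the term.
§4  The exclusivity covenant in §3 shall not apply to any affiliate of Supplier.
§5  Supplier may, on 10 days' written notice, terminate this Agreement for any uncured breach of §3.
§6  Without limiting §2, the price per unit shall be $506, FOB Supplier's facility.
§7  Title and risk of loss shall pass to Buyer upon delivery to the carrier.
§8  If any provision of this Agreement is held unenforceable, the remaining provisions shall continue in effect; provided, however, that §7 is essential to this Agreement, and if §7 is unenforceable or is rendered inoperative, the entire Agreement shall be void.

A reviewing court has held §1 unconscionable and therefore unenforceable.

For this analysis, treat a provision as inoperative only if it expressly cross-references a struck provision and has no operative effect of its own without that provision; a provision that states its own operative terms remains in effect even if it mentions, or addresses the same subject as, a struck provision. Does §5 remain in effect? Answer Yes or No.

§1 is struck. The only function of §2 is the waiver condition for §1, so it cannot stand once §1 is removed. §6 mentions §2 but its own obligation stands independently of §2, so §6 is not affected. §8 makes §7 an essential term, but §7 is unaffected, so the severability proviso in §8 preserves the remaining provisions. The provisions still in force are §3, §4, §5, §6, §7, and §8. §5 is among the surviving provisions, so the answer is yes.

Yes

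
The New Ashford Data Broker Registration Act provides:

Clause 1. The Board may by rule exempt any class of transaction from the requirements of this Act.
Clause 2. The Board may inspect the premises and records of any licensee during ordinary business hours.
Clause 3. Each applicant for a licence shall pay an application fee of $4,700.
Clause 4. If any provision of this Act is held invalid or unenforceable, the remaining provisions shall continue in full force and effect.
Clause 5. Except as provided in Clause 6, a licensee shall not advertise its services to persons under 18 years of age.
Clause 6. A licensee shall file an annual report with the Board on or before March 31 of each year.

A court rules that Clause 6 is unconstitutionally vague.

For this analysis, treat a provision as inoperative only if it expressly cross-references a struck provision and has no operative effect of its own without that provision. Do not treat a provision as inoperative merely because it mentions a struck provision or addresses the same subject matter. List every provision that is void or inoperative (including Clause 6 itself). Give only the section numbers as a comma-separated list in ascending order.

Clause 6 is struck. Although Clause 5 refers to Clause 6, its operative terms do not depend on Clause 6, so it remains in effect. Nothing else in the Act is defined by reference to Clause 6. Clause 4 is a severability clause and preserves every provision that can still be given independent effect. The provisions still in force are Clause 1, Clause 2, Clause 3, Clause 4, and Clause 5.

6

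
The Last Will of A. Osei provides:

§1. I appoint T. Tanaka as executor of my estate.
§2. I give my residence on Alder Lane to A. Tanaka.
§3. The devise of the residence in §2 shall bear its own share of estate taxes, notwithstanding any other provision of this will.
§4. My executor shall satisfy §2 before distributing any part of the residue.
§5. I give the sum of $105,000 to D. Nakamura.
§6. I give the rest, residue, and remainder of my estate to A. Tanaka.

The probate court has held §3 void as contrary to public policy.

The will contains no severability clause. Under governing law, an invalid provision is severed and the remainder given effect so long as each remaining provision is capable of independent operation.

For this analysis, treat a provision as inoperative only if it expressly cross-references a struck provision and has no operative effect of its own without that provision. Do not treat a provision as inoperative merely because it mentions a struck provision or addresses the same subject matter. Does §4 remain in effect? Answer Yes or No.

Yes

§3 is struck. No other provision's operative terms depend on §3. Under the stated default rule, only provisions that cannot operate independently fall away; the rest are enforced. That leaves §1, §2, §4, §5, and §6 in effect. §4 is among the surviving provisions, so the answer is yes.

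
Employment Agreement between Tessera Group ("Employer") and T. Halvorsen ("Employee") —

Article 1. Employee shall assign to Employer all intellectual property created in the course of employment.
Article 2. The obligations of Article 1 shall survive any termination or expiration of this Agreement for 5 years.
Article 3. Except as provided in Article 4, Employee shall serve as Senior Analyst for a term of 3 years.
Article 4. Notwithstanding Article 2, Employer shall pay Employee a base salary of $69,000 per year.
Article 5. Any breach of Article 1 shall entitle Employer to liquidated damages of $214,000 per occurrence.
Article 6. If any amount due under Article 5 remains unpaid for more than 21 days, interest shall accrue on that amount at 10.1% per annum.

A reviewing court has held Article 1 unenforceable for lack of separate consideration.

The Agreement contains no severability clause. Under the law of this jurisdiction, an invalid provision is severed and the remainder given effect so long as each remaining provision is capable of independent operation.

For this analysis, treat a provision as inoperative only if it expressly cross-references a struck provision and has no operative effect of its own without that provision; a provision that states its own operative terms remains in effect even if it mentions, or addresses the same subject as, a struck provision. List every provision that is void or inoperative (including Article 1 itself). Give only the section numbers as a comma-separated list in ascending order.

Article 1 is struck. Article 2 merely fixes the survival period for Article 1; with Article 1 gone it has nothing to operate on and falls away. Article 5 operates only by reference to Article 1, so it falls with Article 1. Article 6 does nothing except set the default interest on the liquidated-damages amount by reference to Article 5; with Article 5 gone it has no independent effect and is inoperative. Although Article 4 refers to Article 2, its operative terms do not depend on Article 2, so it remains in effect. Under the stated default rule, only provisions that cannot operate independently fall away; the rest are enforced. The provisions still in force are Article 3 and Article 4.

1, 2, 5, 6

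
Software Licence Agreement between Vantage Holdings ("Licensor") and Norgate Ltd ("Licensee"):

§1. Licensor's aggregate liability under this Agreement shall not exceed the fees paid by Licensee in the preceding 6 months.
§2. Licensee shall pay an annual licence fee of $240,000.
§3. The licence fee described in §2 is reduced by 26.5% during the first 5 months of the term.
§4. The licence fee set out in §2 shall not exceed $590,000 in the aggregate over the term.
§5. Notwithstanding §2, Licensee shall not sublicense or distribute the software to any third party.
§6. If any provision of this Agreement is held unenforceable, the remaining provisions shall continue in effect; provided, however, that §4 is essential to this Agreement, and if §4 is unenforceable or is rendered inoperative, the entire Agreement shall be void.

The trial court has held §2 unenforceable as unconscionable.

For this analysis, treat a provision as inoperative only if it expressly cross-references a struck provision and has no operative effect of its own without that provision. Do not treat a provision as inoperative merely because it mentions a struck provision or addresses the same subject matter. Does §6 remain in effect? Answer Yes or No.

No

§2 is struck. §3 has no operative effect of its own apart from §2 and is therefore inoperative. §4 does nothing except set the aggregate cap on the licence fee by reference to §2; with §2 gone it has no independent effect and is inoperative. §6 makes §4 an essential term, and §4 has been rendered inoperative by the cascade; under §6, the entire Agreement is therefore void. No provision of the Agreement survives. §6 is among the inoperative provisions, so the answer is no.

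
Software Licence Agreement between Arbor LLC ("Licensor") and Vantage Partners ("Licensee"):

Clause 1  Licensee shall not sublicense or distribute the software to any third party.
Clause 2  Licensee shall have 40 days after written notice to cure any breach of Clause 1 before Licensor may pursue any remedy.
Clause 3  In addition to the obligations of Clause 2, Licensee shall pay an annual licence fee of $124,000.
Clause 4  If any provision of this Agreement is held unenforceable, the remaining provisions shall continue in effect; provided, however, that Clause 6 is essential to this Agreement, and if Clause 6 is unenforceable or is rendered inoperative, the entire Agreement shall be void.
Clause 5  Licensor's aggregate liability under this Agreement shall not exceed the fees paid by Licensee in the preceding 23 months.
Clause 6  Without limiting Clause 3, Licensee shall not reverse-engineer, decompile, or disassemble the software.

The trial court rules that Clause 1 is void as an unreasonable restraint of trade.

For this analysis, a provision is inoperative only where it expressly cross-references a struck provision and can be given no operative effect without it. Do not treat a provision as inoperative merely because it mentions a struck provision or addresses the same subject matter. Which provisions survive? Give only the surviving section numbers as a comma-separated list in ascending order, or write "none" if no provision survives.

Clause 1 is struck. Clause 2 operates only by reference to Clause 1, so it falls with Clause 1. Clause 3 mentions Clause 2 but its own obligation stands independently of Clause 2, so Clause 3 is not affected. Clause 4 makes Clause 6 an essential term, but Clause 6 is unaffected, so the severability proviso in Clause 4 preserves the remaining provisions. The provisions still in force are Clause 3, Clause 4, Clause 5, and Clause 6.

3, 4, 5, 6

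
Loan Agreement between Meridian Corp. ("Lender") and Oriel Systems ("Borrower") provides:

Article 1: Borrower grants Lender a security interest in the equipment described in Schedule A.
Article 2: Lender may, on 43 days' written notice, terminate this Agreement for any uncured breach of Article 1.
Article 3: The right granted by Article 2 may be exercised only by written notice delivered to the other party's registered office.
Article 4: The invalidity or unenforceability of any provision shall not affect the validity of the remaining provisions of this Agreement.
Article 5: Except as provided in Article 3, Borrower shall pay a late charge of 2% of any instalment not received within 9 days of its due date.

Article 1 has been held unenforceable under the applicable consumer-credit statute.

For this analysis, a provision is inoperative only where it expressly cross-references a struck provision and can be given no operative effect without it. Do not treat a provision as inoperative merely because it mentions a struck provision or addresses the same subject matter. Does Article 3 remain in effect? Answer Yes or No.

No

Article 1 is struck. Article 2 merely fixes the termination right for breach of Article 1; with Article 1 gone it has nothing to operate on and falls away. The only function of Article 3 is the notice requirement for Article 2, so it cannot stand once Article 2 is removed. Although Article 5 refers to Article 3, its operative terms do not depend on Article 3, so it remains in effect. Under the severability clause in Article 4, the remaining provisions continue in force. The provisions still in force are Article 4 and Article 5. Article 3 is among the inoperative provisions, so the answer is no.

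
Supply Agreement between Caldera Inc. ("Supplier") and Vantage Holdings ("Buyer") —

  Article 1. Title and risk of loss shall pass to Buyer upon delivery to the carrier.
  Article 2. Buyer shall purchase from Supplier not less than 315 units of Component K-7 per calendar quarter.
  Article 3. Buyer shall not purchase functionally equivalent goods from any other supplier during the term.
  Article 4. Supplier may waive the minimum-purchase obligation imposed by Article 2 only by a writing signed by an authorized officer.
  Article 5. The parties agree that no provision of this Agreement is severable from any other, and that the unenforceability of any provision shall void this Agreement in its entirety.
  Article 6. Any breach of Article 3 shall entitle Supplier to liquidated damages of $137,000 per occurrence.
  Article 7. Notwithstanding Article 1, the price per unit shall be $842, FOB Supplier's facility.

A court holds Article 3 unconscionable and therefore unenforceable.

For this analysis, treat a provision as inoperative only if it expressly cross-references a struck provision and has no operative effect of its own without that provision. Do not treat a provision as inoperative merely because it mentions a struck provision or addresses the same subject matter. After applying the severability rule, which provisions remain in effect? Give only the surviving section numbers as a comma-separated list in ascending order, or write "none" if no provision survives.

Article 3 is struck. The whole of Article 6 is the liquidated-damages amount, defined by reference to Article 3, so Article 6 cannot stand once Article 3 is removed. Article 5 provides that the Agreement is not severable, so the invalidity of any one provision voids the entire Agreement. No provision of the Agreement survives.

none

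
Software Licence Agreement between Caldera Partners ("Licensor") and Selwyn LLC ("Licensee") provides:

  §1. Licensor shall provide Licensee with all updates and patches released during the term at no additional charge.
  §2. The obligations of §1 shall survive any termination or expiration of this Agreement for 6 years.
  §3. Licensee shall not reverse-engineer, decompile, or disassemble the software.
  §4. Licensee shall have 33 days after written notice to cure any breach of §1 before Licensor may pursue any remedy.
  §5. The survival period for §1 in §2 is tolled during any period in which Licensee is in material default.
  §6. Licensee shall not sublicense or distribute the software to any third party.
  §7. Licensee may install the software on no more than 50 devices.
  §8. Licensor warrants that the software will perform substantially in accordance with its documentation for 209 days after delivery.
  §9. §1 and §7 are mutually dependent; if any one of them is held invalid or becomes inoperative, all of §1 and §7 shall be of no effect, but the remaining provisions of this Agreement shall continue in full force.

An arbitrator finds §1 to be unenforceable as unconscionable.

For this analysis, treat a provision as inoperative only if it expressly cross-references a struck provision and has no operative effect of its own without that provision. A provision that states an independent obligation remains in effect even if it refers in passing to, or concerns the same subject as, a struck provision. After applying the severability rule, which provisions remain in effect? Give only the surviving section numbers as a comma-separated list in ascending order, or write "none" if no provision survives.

3, 6, 8, 9

§1 is struck. §2 operates only by reference to §1, so it falls with §1. §4 operates only by reference to §1, so it falls with §1. §5 does nothing except set the tolling of the survival period for §1 by reference to §2; with §2 gone it has no independent effect and is inoperative. §9 declares §1 and §7 mutually dependent; since one of them has fallen, all of them are of no effect. That brings down §7 as well. The remainder continues in force under §9. §3, §6, §8, and §9 remain in effect.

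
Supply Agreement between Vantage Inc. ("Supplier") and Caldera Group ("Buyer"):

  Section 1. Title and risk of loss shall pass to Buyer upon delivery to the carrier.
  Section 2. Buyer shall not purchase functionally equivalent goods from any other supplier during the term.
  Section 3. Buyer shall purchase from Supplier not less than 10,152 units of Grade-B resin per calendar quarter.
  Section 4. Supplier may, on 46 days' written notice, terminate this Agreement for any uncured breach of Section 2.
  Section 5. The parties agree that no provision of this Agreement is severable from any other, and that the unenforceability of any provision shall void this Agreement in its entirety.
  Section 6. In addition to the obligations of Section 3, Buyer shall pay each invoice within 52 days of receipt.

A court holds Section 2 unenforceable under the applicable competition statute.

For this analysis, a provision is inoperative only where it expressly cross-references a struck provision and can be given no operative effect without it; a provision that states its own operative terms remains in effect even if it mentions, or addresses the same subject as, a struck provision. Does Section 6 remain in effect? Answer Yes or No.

No

Section 2 is struck. The only function of Section 4 is the termination right for breach of Section 2, so it cannot stand once Section 2 is removed. Section 5 provides that the Agreement is not severable, so the invalidity of any one provision voids the entire Agreement. No provision of the Agreement survives. Section 6 is among the inoperative provisions, so the answer is no.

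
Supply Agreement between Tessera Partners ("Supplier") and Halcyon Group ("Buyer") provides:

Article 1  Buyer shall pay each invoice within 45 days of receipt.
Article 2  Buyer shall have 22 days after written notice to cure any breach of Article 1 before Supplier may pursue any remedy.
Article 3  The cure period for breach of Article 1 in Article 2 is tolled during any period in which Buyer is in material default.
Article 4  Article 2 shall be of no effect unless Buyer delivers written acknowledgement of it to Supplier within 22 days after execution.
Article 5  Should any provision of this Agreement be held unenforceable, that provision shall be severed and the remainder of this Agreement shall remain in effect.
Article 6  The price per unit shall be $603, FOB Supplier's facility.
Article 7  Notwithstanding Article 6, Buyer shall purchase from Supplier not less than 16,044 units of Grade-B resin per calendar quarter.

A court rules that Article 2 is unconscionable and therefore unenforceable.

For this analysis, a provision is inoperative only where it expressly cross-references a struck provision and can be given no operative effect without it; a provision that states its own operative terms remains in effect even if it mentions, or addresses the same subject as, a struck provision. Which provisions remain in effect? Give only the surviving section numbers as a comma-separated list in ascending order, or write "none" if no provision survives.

1, 5, 6, 7

Article 2 is struck. Article 3 does nothing except set the tolling of the cure period for breach of Article 1 by reference to Article 2; with Article 2 gone it has no independent effect and is inoperative. Article 4 operates only by reference to Article 2, so it falls with Article 2. Under the severability clause in Article 5, the remaining provisions continue in force. Article 1, Article 5, Article 6, and Article 7 remain in effect.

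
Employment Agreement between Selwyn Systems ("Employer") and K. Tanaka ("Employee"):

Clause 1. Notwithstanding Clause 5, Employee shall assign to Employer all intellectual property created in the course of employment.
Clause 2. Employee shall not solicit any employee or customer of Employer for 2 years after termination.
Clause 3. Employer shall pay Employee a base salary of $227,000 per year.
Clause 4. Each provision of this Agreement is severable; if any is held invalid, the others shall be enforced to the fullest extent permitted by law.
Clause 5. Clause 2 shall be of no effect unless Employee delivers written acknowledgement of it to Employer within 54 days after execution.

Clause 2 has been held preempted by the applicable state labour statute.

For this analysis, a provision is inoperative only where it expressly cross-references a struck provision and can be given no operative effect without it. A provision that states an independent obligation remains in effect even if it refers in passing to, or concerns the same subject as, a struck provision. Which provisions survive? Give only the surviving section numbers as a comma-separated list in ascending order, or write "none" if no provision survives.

1, 3, 4

Clause 2 is struck. The only function of Clause 5 is the acknowledgement condition for Clause 2, so it cannot stand once Clause 2 is removed. Although Clause 1 refers to Clause 5, its operative terms do not depend on Clause 5, so it remains in effect. Clause 4 is a severability clause and preserves every provision that can still be given independent effect. Clause 1, Clause 3, and Clause 4 remain in effect.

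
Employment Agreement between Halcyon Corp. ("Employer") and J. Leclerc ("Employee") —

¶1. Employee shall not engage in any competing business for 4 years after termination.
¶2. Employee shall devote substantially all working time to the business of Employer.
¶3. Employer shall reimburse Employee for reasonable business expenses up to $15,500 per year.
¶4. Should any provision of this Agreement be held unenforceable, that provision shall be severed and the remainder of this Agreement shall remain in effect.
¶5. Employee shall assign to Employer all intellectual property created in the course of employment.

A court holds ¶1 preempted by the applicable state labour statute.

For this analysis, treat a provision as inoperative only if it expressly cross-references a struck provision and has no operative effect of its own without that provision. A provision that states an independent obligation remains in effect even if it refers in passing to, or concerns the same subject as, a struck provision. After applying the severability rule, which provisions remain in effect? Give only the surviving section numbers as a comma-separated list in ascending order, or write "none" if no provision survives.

2, 3, 4, 5

¶1 is struck. No other provision's operative terms depend on ¶1. Under the severability clause in ¶4, the remaining provisions continue in force. ¶2, ¶3, ¶4, and ¶5 remain in effect.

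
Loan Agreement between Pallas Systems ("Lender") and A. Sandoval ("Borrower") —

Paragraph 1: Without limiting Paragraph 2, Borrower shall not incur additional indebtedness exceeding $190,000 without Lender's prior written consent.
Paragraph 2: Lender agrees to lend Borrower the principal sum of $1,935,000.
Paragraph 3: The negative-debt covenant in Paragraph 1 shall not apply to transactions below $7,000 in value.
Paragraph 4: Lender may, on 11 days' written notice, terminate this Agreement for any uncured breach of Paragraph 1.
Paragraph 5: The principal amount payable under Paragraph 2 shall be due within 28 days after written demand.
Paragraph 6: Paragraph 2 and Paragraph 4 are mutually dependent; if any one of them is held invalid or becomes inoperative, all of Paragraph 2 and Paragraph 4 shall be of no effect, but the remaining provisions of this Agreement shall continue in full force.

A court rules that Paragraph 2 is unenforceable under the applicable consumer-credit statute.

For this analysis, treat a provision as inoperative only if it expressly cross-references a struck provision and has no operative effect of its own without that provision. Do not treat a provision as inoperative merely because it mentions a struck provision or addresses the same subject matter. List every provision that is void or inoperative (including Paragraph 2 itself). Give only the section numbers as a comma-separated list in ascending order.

Paragraph 2 is struck. Paragraph 5 has no operative effect of its own apart from Paragraph 2 and is therefore inoperative. Paragraph 1 mentions Paragraph 2 but its own obligation stands independently of Paragraph 2, so Paragraph 1 is not affected. Paragraph 6 declares Paragraph 2 and Paragraph 4 mutually dependent; since one of them has fallen, all of them are of no effect. That brings down Paragraph 4 as well. The remainder continues in force under Paragraph 6. That leaves Paragraph 1, Paragraph 3, and Paragraph 6 in effect.

2, 4, 5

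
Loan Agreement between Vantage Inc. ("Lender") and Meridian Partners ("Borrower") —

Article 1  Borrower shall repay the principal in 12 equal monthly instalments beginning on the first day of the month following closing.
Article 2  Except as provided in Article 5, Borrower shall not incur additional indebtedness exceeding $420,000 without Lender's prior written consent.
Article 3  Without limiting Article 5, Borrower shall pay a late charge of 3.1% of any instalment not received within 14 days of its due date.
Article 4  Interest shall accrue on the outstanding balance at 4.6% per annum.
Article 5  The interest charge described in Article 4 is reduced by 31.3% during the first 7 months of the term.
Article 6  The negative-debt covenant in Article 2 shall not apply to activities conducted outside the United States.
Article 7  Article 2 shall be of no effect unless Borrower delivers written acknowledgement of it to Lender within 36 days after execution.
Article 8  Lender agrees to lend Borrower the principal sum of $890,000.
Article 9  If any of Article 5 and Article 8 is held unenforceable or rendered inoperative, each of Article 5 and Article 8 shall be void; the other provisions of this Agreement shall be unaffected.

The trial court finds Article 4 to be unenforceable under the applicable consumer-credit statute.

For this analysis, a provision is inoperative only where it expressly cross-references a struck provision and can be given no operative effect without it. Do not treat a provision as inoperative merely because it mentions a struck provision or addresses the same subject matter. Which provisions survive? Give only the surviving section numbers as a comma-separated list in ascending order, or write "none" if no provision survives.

Article 4 is struck. The whole of Article 5 is the introductory reduction to the interest charge, defined by reference to Article 4, so Article 5 cannot stand once Article 4 is removed. Article 3 mentions Article 5 but its own obligation stands independently of Article 5, so Article 3 is not affected. Article 2 mentions Article 5 but its own obligation stands independently of Article 5, so Article 2 is not affected. Article 9 declares Article 5 and Article 8 mutually dependent; since one of them has fallen, all of them are of no effect. That brings down Article 8 as well. The remainder continues in force under Article 9. The provisions still in force are Article 1, Article 2, Article 3, Article 6, Article 7, and Article 9.

1, 2, 3, 6, 7, 9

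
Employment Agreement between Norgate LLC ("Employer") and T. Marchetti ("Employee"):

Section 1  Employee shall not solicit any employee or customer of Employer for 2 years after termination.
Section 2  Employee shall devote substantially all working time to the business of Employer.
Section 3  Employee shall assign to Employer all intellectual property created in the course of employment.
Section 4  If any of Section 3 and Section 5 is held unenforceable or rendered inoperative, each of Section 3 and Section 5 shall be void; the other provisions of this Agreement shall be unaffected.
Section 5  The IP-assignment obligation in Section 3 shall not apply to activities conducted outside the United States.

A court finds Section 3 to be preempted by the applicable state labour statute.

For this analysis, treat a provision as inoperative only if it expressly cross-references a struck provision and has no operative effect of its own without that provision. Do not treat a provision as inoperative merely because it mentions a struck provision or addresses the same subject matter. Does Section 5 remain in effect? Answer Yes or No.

Section 3 is struck. Section 5 does nothing except set the carve-out from the IP-assignment obligation by reference to Section 3; with Section 3 gone it has no independent effect and is inoperative. Section 4 declares Section 3 and Section 5 mutually dependent; since one of them has fallen, all of them are of no effect. The remainder continues in force under Section 4. Section 1, Section 2, and Section 4 remain in effect. Section 5 is among the inoperative provisions, so the answer is no.

No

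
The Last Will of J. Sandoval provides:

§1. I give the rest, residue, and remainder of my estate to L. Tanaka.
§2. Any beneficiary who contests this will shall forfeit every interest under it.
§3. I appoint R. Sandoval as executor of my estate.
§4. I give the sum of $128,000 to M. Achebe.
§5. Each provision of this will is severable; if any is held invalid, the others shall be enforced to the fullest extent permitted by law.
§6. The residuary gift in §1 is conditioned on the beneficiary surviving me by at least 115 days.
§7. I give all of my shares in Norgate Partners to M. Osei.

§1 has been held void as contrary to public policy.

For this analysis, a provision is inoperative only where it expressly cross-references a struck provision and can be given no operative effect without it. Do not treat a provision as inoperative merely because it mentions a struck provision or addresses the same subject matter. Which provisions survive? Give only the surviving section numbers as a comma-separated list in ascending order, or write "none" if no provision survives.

2, 3, 4, 5, 7

§1 is struck. The only function of §6 is the survivorship condition on §1, so it cannot stand once §1 is removed. Under the severability clause in §5, the remaining provisions continue in force. That leaves §2, §3, §4, §5, and §7 in effect.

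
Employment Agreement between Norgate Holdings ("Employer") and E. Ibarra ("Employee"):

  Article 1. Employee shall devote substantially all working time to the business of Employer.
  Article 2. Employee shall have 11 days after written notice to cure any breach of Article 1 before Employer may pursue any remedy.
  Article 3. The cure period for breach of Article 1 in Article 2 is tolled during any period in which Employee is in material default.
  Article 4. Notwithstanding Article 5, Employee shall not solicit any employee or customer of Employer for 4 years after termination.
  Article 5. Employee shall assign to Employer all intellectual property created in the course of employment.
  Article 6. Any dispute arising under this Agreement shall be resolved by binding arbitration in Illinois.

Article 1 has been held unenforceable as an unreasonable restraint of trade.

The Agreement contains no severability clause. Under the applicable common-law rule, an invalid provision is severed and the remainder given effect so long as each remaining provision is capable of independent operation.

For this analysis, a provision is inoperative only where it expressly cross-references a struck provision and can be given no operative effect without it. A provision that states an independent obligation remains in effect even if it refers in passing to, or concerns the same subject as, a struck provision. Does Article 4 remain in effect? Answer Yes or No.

Article 1 is struck. Article 2 merely fixes the cure period for breach of Article 1; with Article 1 gone it has nothing to operate on and falls away. Article 3 has no operative effect of its own apart from Article 2 and is therefore inoperative. Under the stated default rule, only provisions that cannot operate independently fall away; the rest are enforced. The provisions still in force are Article 4, Article 5, and Article 6. Article 4 is among the surviving provisions, so the answer is yes.

Yes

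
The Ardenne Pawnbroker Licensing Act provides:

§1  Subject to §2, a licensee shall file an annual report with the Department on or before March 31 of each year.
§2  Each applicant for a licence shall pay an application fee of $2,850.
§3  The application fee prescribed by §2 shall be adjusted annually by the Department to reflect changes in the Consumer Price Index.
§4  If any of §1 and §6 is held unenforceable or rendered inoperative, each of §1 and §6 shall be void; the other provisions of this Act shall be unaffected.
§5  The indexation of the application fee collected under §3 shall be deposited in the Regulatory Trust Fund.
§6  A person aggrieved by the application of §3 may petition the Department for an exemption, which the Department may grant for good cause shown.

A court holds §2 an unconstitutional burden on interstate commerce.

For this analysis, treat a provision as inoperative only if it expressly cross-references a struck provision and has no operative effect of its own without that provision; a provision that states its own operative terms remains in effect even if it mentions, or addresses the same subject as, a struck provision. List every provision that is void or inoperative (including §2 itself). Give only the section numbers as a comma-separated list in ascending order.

§2 is struck. The whole of §3 is the indexation of the application fee, defined by reference to §2, so §3 cannot stand once §2 is removed. §5 operates only by reference to §3, so it falls with §3. §6 merely fixes the exemption procedure for §3; with §3 gone it has nothing to operate on and falls away. §4 declares §1 and §6 mutually dependent; since one of them has fallen, all of them are of no effect. That brings down §1 as well. The remainder continues in force under §4. Only §4 remains in effect.

1, 2, 3, 5, 6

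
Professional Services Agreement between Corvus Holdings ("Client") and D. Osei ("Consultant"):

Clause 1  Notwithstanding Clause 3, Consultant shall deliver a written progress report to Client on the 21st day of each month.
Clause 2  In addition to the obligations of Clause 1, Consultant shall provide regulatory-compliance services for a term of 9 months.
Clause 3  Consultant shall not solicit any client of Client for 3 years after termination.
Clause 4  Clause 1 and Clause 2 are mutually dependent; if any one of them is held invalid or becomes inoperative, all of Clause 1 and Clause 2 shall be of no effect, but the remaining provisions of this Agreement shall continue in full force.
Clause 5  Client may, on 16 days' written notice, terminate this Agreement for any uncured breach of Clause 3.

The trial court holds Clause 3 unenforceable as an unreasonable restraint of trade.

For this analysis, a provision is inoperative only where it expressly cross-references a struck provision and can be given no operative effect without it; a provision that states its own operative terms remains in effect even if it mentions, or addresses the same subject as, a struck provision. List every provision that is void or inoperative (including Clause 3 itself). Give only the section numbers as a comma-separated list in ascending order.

Clause 3 is struck. The only function of Clause 5 is the termination right for breach of Clause 3, so it cannot stand once Clause 3 is removed. Although Clause 1 refers to Clause 3, its operative terms do not depend on Clause 3, so it remains in effect. Clause 4 ties Clause 1 and Clause 2 together, but none of those is affected here; the remaining provisions continue in force under Clause 4. That leaves Clause 1, Clause 2, and Clause 4 in effect.

3, 5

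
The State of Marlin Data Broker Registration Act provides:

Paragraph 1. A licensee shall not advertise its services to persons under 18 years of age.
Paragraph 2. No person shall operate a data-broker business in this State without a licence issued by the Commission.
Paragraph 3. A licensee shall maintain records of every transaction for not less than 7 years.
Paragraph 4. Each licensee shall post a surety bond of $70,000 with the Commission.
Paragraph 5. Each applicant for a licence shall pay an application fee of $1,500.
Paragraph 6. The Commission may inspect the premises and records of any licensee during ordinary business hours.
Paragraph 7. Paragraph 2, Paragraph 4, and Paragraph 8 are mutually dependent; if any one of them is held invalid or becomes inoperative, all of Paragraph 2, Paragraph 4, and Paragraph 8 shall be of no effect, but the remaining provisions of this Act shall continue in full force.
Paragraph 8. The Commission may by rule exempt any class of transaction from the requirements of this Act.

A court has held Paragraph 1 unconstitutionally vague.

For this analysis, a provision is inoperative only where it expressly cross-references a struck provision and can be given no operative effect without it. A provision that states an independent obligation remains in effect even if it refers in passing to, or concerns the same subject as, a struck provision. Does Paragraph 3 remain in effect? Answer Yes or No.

Yes

Paragraph 1 is struck. Nothing else in the Act is defined by reference to Paragraph 1. Paragraph 7 ties Paragraph 2, Paragraph 4, and Paragraph 8 together, but none of those is affected here; the remaining provisions continue in force under Paragraph 7. That leaves Paragraph 2, Paragraph 3, Paragraph 4, Paragraph 5, Paragraph 6, Paragraph 7, and Paragraph 8 in effect. Paragraph 3 is among the surviving provisions, so the answer is yes.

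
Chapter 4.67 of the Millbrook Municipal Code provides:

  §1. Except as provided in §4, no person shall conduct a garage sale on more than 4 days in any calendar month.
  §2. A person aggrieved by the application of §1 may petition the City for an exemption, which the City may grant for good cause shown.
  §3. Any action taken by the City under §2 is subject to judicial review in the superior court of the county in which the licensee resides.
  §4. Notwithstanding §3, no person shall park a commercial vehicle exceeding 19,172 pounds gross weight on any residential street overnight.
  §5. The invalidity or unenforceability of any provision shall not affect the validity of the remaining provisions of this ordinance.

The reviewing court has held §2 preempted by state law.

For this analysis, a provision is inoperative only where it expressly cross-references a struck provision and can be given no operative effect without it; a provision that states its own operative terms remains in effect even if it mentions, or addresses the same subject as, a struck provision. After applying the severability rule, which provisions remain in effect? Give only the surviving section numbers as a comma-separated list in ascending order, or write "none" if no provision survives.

§2 is struck. §3 operates only by reference to §2, so it falls with §2. §4 mentions §3 but its own obligation stands independently of §3, so §4 is not affected. §5 is a severability clause and preserves every provision that can still be given independent effect. §1, §4, and §5 remain in effect.

1, 4, 5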